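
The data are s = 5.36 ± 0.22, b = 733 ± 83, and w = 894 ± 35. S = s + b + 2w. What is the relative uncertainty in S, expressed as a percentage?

4.30%

For a sum/difference, combine absolute errors in quadrature:
  (δs)² = 0.0484;  (δb)² = 6890;  (2·δw)² = 4900
δS = √(11800) = 109
S = 2530, so δS/S = 109/2530 = 0.0430.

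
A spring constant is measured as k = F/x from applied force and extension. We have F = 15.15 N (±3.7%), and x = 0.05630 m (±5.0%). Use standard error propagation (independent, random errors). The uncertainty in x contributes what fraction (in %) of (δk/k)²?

64.6%

(δk/k)² = (1·δF/F)² + (-1·δx/x)²
  F term: (1×0.0370)² = 0.00137
  x term: (-1×0.0500)² = 0.00250
Total = 0.00387. Share from x = 0.00250/0.00387 = 0.646.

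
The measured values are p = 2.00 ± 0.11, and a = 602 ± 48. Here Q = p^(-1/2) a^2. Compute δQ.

41500

Relative error in a monomial: (δQ/Q)² = Σ (nᵢ · δxᵢ/xᵢ)².
  (−½·δp/p)² = (-0.5×0.0550)² = 0.000756;  (2·δa/a)² = (2×0.0797)² = 0.0254
δQ/Q = √(0.0262) = 0.162
Q = 2.56e+05, so δQ = 0.162 × 2.56e+05 = 41500.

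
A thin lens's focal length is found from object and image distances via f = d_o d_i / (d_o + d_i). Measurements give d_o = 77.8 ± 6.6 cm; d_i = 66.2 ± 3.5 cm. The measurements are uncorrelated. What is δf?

1.73 cm

∂f/∂d_o = (d_i/(d_o+d_i))² = 0.211;  ∂f/∂d_i = (d_o/(d_o+d_i))² = 0.292
δf = √((∂f/∂d_o · δd_o)² + (∂f/∂d_i · δd_i)²) = √(1.95 + 1.04) = 1.73 cm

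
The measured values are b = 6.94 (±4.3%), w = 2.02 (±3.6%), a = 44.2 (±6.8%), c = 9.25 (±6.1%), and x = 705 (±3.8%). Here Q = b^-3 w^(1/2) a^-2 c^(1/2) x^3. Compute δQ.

515

Since Q is a product/quotient, work with relative uncertainties:
  (-3·δb/b)² = (-3×0.0430)² = 0.0166;  (½·δw/w)² = (0.5×0.0360)² = 0.000324;  (-2·δa/a)² = (-2×0.0680)² = 0.0185;  (½·δc/c)² = (0.5×0.0610)² = 0.000930;  (3·δx/x)² = (3×0.0380)² = 0.0130
δQ/Q = √(0.0494) = 0.222
Q = 2320, so δQ = 0.222 × 2320 = 515.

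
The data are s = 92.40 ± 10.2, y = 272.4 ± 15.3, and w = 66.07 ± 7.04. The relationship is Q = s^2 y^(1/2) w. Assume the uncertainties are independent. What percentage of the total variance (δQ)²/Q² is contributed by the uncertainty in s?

(δQ/Q)² = (2·δs/s)² + (½·δy/y)² + (1·δw/w)²
  s term: (2×0.110)² = 0.0487
  y term: (0.5×0.0562)² = 0.000789
  w term: (1×0.107)² = 0.0114
Total = 0.0609. Share from s = 0.0487/0.0609 = 0.801.

80.1%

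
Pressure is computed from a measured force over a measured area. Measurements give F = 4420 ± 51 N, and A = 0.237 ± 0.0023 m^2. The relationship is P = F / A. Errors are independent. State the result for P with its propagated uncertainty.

18600 ± 281 Pa

P is a product of powers, so relative uncertainties combine in quadrature:
  (1·δF/F)² = (1×0.0115)² = 0.000133;  (-1·δA/A)² = (-1×0.00970)² = 9.42e-05
δP/P = √(0.000227) = 0.0151
P = 18600 Pa, so δP = 0.0151 × 18600 = 281 Pa.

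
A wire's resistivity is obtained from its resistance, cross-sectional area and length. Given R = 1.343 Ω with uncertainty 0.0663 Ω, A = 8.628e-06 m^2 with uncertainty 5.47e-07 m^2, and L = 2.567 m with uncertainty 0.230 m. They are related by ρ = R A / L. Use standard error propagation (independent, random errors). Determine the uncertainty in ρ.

5.43e-07 Ω·m

Since ρ is a product/quotient, work with relative uncertainties:
  (1·δR/R)² = (1×0.0494)² = 0.00244;  (1·δA/A)² = (1×0.0634)² = 0.00402;  (-1·δL/L)² = (-1×0.0896)² = 0.00803
δρ/ρ = √(0.0145) = 0.120
ρ = 4.514e-06 Ω·m, so δρ = 0.120 × 4.514e-06 = 5.43e-07 Ω·m.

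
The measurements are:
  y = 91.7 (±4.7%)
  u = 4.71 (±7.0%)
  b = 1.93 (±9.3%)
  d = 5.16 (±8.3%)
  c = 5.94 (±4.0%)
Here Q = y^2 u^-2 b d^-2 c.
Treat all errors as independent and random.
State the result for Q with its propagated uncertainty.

163 ± 42.0

Each factor contributes (exponent × relative error)² to (δQ/Q)²:
  (2·δy/y)² = (2×0.0470)² = 0.00884;  (-2·δu/u)² = (-2×0.0700)² = 0.0196;  (1·δb/b)² = (1×0.0930)² = 0.00865;  (-2·δd/d)² = (-2×0.0830)² = 0.0276;  (1·δc/c)² = (1×0.0400)² = 0.00160
δQ/Q = √(0.0662) = 0.257
Q = 163, so δQ = 0.257 × 163 = 42.0.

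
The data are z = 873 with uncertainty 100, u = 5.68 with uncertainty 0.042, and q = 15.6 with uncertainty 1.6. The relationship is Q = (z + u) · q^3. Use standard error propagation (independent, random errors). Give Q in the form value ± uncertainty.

Let w = z + u = 879. δw = √(δz² + δu²) = √(10000 + 0.00176) = 100, so δw/w = 0.114.
Q is then a monomial in w, q:
δQ/Q = √((δw/w)² + (3·δq/q)²) = √(0.0130 + 0.0947) = 0.328
Q = 3.34e+06, so δQ = 0.328 × 3.34e+06 = 1.09e+06.

(3.34 ± 1.09) × 10^6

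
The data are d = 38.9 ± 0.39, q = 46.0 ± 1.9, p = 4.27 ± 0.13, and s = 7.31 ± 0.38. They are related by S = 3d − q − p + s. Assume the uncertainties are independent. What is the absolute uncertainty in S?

For a sum/difference, combine absolute errors in quadrature:
  (3·δd)² = 1.37;  (δq)² = 3.61;  (δp)² = 0.0169;  (δs)² = 0.144
δS = √(5.14) = 2.27

2.27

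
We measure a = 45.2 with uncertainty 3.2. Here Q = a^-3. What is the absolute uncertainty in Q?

Q ∝ a^-3, so δQ/Q = |-3| · δa/a = 3 × 0.0708 = 0.212.
Q = 1.08e-05, so δQ = 0.212 × 1.08e-05 = 2.3e-06.

2.3e-06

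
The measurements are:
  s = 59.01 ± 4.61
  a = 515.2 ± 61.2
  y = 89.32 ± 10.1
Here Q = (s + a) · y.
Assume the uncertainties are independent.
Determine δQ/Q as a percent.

Let u = s + a = 574.2. δu = √(δs² + δa²) = √(21.3 + 3750) = 61.4, so δu/u = 0.107.
Q is then a monomial in u, y:
δQ/Q = √((δu/u)² + (1·δy/y)²) = √(0.0114 + 0.0128) = 0.156

15.6%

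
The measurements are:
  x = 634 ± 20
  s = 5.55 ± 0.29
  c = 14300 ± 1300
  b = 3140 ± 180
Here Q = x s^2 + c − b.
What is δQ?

Let p = x·s^2 = 19500. δp/p = √((1·δx/x)² + (2·δs/s)²) = √(0.000995 + 0.0109) = 0.109, so δp = 2130.
Q = p + c − b: δQ = √(δp² + δc² + δb²) = √(4.54e+06 + 1.69e+06 + 32400) = 2500

2500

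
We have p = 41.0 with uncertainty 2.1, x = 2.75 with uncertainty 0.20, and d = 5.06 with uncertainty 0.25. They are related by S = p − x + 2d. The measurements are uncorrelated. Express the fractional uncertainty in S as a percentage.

Sums and differences: (δS)² = Σ (cᵢ δxᵢ)².
  (δp)² = 4.41;  (δx)² = 0.0400;  (2·δd)² = 0.250
δS = √(4.70) = 2.17
S = 48.4, so δS/S = 2.17/48.4 = 0.0448.

4.48%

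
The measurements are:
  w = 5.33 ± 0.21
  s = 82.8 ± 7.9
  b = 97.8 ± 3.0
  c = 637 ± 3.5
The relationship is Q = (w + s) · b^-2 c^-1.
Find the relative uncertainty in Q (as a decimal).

Let u = w + s = 88.1. δu = √(δw² + δs²) = √(0.0441 + 62.4) = 7.90, so δu/u = 0.0897.
Q is then a monomial in u, b, c:
δQ/Q = √((δu/u)² + (-2·δb/b)² + (-1·δc/c)²) = √(0.00804 + 0.00376 + 3.02e-05) = 0.109

0.109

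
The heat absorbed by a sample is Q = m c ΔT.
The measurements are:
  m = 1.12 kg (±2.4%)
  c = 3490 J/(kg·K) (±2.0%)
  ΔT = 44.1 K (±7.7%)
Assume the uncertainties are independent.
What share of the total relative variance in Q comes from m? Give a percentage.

8.34%

(δQ/Q)² = (1·δm/m)² + (1·δc/c)² + (1·δΔT/ΔT)²
  m term: (1×0.0240)² = 0.000576
  c term: (1×0.0200)² = 0.000400
  ΔT term: (1×0.0770)² = 0.00593
Total = 0.00691. Share from m = 0.000576/0.00691 = 0.0834.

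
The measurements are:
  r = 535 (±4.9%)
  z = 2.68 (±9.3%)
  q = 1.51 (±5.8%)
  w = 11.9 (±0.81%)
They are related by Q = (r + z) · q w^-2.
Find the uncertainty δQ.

0.444

Let u = r + z = 538. δu = √(δr² + δz²) = √(687 + 0.0621) = 26.2, so δu/u = 0.0488.
Q is then a monomial in u, q, w:
δQ/Q = √((δu/u)² + (1·δq/q)² + (-2·δw/w)²) = √(0.00238 + 0.00336 + 0.000262) = 0.0775
Q = 5.73, so δQ = 0.0775 × 5.73 = 0.444.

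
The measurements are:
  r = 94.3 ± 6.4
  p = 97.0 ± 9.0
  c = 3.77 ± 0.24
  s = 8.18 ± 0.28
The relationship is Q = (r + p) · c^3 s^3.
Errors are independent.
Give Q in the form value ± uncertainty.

Let u = r + p = 191. δu = √(δr² + δp²) = √(41.0 + 81.0) = 11.0, so δu/u = 0.0577.
Q is then a monomial in u, c, s:
δQ/Q = √((δu/u)² + (3·δc/c)² + (3·δs/s)²) = √(0.00333 + 0.0365 + 0.0105) = 0.224
Q = 5.61e+06, so δQ = 0.224 × 5.61e+06 = 1.26e+06.

(5.61 ± 1.26) × 10^6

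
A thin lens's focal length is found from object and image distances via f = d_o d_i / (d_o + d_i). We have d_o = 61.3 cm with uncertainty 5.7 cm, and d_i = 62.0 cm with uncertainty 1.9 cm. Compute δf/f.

∂f/∂d_o = (d_i/(d_o+d_i))² = 0.253;  ∂f/∂d_i = (d_o/(d_o+d_i))² = 0.247
δf = √((∂f/∂d_o · δd_o)² + (∂f/∂d_i · δd_i)²) = √(2.08 + 0.221) = 1.52 cm
f = 30.8 cm, so δf/f = 1.52/30.8 = 0.0492.

0.0492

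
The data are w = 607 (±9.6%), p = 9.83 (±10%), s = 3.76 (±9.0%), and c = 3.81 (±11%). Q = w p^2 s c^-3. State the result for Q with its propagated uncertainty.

3990 ± 1630

Products/powers → add relative errors in quadrature, weighted by exponent:
  (1·δw/w)² = (1×0.0960)² = 0.00922;  (2·δp/p)² = (2×0.100)² = 0.0400;  (1·δs/s)² = (1×0.0900)² = 0.00810;  (-3·δc/c)² = (-3×0.110)² = 0.109
δQ/Q = √(0.166) = 0.408
Q = 3990, so δQ = 0.408 × 3990 = 1630.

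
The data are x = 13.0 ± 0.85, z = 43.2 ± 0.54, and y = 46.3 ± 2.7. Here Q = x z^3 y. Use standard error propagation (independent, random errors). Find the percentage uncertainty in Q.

Products/powers → add relative errors in quadrature, weighted by exponent:
  (1·δx/x)² = (1×0.0654)² = 0.00428;  (3·δz/z)² = (3×0.0125)² = 0.00141;  (1·δy/y)² = (1×0.0583)² = 0.00340
δQ/Q = √(0.00908) = 0.0953

9.53%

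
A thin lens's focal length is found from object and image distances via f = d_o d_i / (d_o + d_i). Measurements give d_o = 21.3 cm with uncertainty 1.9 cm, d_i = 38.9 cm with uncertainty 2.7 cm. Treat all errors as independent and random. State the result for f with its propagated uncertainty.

∂f/∂d_o = (d_i/(d_o+d_i))² = 0.418;  ∂f/∂d_i = (d_o/(d_o+d_i))² = 0.125
δf = √((∂f/∂d_o · δd_o)² + (∂f/∂d_i · δd_i)²) = √(0.629 + 0.114) = 0.862 cm
f = 13.8 cm.

13.8 ± 0.862 cm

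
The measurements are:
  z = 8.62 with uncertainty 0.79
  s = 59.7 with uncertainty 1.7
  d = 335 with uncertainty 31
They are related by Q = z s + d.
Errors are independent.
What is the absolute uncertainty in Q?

Let p = z·s = 515. δp/p = √((1·δz/z)² + (1·δs/s)²) = √(0.00840 + 0.000811) = 0.0960, so δp = 49.4.
Q = p + d: δQ = √(δp² + δd²) = √(2440 + 961) = 58.3

58.3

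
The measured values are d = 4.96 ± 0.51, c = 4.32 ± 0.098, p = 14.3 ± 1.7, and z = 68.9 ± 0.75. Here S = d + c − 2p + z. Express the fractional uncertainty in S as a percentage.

7.10%

Absolute uncertainties add in quadrature for a linear combination:
  (δd)² = 0.260;  (δc)² = 0.00960;  (2·δp)² = 11.6;  (δz)² = 0.562
δS = √(12.4) = 3.52
S = 49.6, so δS/S = 3.52/49.6 = 0.0710.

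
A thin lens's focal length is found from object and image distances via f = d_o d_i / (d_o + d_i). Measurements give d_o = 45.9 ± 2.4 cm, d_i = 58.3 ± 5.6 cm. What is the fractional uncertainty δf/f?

0.0514

∂f/∂d_o = (d_i/(d_o+d_i))² = 0.313;  ∂f/∂d_i = (d_o/(d_o+d_i))² = 0.194
δf = √((∂f/∂d_o · δd_o)² + (∂f/∂d_i · δd_i)²) = √(0.564 + 1.18) = 1.32 cm
f = 25.7 cm, so δf/f = 1.32/25.7 = 0.0514.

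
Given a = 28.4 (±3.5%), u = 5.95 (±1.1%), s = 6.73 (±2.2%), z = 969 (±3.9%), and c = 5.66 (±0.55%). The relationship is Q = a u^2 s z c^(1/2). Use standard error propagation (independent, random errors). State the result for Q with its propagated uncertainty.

For a monomial Q ∝ a, u^2, s, z, c^(1/2), fractional errors add in quadrature:
  (1·δa/a)² = (1×0.0350)² = 0.00123;  (2·δu/u)² = (2×0.0110)² = 0.000484;  (1·δs/s)² = (1×0.0220)² = 0.000484;  (1·δz/z)² = (1×0.0390)² = 0.00152;  (½·δc/c)² = (0.5×0.00550)² = 7.56e-06
δQ/Q = √(0.00372) = 0.0610
Q = 1.56e+07, so δQ = 0.0610 × 1.56e+07 = 9.52e+05.

(1.56 ± 0.0952) × 10^7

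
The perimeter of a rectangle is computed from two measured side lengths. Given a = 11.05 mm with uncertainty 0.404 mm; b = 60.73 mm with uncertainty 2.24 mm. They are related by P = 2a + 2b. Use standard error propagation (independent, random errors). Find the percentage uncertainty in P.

3.17%

P is a linear combination, so absolute uncertainties add in quadrature:
  (2·δa)² = 0.653;  (2·δb)² = 20.1
δP = √(20.7) = 4.55 mm
P = 143.6 mm, so δP/P = 4.55/143.6 = 0.0317.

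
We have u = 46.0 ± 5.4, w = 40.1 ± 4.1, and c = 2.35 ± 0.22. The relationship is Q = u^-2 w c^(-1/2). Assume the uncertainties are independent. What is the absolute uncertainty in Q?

0.00322

Since Q is a product/quotient, work with relative uncertainties:
  (-2·δu/u)² = (-2×0.117)² = 0.0551;  (1·δw/w)² = (1×0.102)² = 0.0105;  (−½·δc/c)² = (-0.5×0.0936)² = 0.00219
δQ/Q = √(0.0678) = 0.260
Q = 0.0124, so δQ = 0.260 × 0.0124 = 0.00322.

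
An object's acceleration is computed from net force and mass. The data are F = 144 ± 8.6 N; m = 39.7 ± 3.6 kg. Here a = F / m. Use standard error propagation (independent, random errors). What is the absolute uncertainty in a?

a is a product of powers, so relative uncertainties combine in quadrature:
  (1·δF/F)² = (1×0.0597)² = 0.00357;  (-1·δm/m)² = (-1×0.0907)² = 0.00822
δa/a = √(0.0118) = 0.109
a = 3.63 m/s^2, so δa = 0.109 × 3.63 = 0.394 m/s^2.

0.394 m/s^2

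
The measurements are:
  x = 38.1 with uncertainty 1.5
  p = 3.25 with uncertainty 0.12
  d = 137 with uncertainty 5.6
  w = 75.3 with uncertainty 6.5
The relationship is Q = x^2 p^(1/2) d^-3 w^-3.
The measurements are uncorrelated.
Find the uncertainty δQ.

7.1e-10

For a monomial Q ∝ x^2, p^(1/2), d^-3, w^-3, fractional errors add in quadrature:
  (2·δx/x)² = (2×0.0394)² = 0.00620;  (½·δp/p)² = (0.5×0.0369)² = 0.000341;  (-3·δd/d)² = (-3×0.0409)² = 0.0150;  (-3·δw/w)² = (-3×0.0863)² = 0.0671
δQ/Q = √(0.0886) = 0.298
Q = 2.38e-09, so δQ = 0.298 × 2.38e-09 = 7.1e-10.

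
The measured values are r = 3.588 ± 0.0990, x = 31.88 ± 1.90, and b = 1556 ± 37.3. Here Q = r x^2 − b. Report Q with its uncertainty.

Let p = r·x^2 = 3647. δp/p = √((1·δr/r)² + (2·δx/x)²) = √(0.000761 + 0.0142) = 0.122, so δp = 446.
Q = p − b: δQ = √(δp² + δb²) = √(1.99e+05 + 1390) = 448
Q = 2091.

2091 ± 448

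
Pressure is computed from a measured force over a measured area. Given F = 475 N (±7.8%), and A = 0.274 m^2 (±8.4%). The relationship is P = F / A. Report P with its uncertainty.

Each factor contributes (exponent × relative error)² to (δP/P)²:
  (1·δF/F)² = (1×0.0780)² = 0.00608;  (-1·δA/A)² = (-1×0.0840)² = 0.00706
δP/P = √(0.0131) = 0.115
P = 1730 Pa, so δP = 0.115 × 1730 = 199 Pa.

1730 ± 199 Pa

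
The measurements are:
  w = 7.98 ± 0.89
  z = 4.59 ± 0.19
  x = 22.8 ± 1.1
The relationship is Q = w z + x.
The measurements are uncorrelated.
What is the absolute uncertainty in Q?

Let p = w·z = 36.6. δp/p = √((1·δw/w)² + (1·δz/z)²) = √(0.0124 + 0.00171) = 0.119, so δp = 4.36.
Q = p + x: δQ = √(δp² + δx²) = √(19.0 + 1.21) = 4.49

4.49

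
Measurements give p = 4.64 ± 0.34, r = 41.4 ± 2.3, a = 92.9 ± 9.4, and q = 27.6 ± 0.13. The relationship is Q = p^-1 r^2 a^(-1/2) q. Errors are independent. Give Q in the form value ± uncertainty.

Relative error in a monomial: (δQ/Q)² = Σ (nᵢ · δxᵢ/xᵢ)².
  (-1·δp/p)² = (-1×0.0733)² = 0.00537;  (2·δr/r)² = (2×0.0556)² = 0.0123;  (−½·δa/a)² = (-0.5×0.101)² = 0.00256;  (1·δq/q)² = (1×0.00471)² = 2.22e-05
δQ/Q = √(0.0203) = 0.142
Q = 1060, so δQ = 0.142 × 1060 = 151.

1060 ± 151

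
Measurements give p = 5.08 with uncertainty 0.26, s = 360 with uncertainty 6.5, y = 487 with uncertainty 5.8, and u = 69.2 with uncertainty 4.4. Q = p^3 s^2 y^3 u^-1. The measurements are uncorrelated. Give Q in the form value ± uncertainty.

Relative error in a monomial: (δQ/Q)² = Σ (nᵢ · δxᵢ/xᵢ)².
  (3·δp/p)² = (3×0.0512)² = 0.0236;  (2·δs/s)² = (2×0.0181)² = 0.00130;  (3·δy/y)² = (3×0.0119)² = 0.00128;  (-1·δu/u)² = (-1×0.0636)² = 0.00404
δQ/Q = √(0.0302) = 0.174
Q = 2.84e+13, so δQ = 0.174 × 2.84e+13 = 4.93e+12.

(2.84 ± 0.493) × 10^13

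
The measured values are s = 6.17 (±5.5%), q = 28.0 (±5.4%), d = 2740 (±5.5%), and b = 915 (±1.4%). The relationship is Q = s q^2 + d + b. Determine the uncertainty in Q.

605

Let p = s·q^2 = 4840. δp/p = √((1·δs/s)² + (2·δq/q)²) = √(0.00302 + 0.0117) = 0.121, so δp = 586.
Q = p + d + b: δQ = √(δp² + δd² + δb²) = √(3.44e+05 + 22700 + 164) = 605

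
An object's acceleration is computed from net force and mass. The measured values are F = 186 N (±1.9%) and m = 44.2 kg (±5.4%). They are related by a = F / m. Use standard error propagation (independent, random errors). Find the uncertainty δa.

Since a is a product/quotient, work with relative uncertainties:
  (1·δF/F)² = (1×0.0190)² = 0.000361;  (-1·δm/m)² = (-1×0.0540)² = 0.00292
δa/a = √(0.00328) = 0.0572
a = 4.21 m/s^2, so δa = 0.0572 × 4.21 = 0.241 m/s^2.

0.241 m/s^2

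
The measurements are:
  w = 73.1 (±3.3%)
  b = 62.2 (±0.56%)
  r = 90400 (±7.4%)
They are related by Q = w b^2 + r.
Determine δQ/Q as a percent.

Let p = w·b^2 = 2.83e+05. δp/p = √((1·δw/w)² + (2·δb/b)²) = √(0.00109 + 0.000125) = 0.0348, so δp = 9860.
Q = p + r: δQ = √(δp² + δr²) = √(9.71e+07 + 4.48e+07) = 11900
Q = 3.73e+05, so δQ/Q = 11900/3.73e+05 = 0.0319.

3.19%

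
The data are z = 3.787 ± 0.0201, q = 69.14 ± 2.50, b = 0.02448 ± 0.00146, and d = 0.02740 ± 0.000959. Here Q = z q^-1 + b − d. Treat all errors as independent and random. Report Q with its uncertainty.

Let p = z·q^-1 = 0.05477. δp/p = √((1·δz/z)² + (-1·δq/q)²) = √(2.82e-05 + 0.00131) = 0.0365, so δp = 0.00200.
Q = p + b − d: δQ = √(δp² + δb² + δd²) = √(4.01e-06 + 2.13e-06 + 9.2e-07) = 0.00266
Q = 0.05185.

0.05185 ± 0.00266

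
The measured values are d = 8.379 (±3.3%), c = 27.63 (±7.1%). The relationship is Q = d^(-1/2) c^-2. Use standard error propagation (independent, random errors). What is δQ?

Since Q is a product/quotient, work with relative uncertainties:
  (−½·δd/d)² = (-0.5×0.0330)² = 0.000272;  (-2·δc/c)² = (-2×0.0710)² = 0.0202
δQ/Q = √(0.0204) = 0.143
Q = 0.0004525, so δQ = 0.143 × 0.0004525 = 6.47e-05.

6.47e-05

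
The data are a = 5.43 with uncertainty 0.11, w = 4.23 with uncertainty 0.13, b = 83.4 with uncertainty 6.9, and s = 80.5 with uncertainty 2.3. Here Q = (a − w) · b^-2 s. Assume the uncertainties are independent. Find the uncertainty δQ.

Let u = a − w = 1.20. δu = √(δa² + δw²) = √(0.0121 + 0.0169) = 0.170, so δu/u = 0.142.
Q is then a monomial in u, b, s:
δQ/Q = √((δu/u)² + (-2·δb/b)² + (1·δs/s)²) = √(0.0201 + 0.0274 + 0.000816) = 0.220
Q = 0.0139, so δQ = 0.220 × 0.0139 = 0.00305.

0.00305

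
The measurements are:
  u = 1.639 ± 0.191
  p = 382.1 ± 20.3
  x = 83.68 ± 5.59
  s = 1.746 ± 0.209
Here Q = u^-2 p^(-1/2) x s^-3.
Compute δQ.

0.130

For a monomial Q ∝ u^-2, p^(-1/2), x, s^-3, fractional errors add in quadrature:
  (-2·δu/u)² = (-2×0.117)² = 0.0543;  (−½·δp/p)² = (-0.5×0.0531)² = 0.000706;  (1·δx/x)² = (1×0.0668)² = 0.00446;  (-3·δs/s)² = (-3×0.120)² = 0.129
δQ/Q = √(0.188) = 0.434
Q = 0.2994, so δQ = 0.434 × 0.2994 = 0.130.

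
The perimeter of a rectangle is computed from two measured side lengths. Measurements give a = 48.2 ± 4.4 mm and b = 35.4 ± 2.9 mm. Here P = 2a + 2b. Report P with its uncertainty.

167 ± 10.5 mm

P is a linear combination, so absolute uncertainties add in quadrature:
  (2·δa)² = 77.4;  (2·δb)² = 33.6
δP = √(111) = 10.5 mm
P = 167 mm.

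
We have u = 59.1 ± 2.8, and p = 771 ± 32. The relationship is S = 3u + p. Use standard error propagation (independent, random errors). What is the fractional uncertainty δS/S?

0.0349

Sums and differences: (δS)² = Σ (cᵢ δxᵢ)².
  (3·δu)² = 70.6;  (δp)² = 1020
δS = √(1090) = 33.1
S = 948, so δS/S = 33.1/948 = 0.0349.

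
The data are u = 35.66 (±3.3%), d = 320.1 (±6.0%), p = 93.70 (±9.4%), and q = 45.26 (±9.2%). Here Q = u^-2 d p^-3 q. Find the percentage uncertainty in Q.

31.0%

For a monomial Q ∝ u^-2, d, p^-3, q, fractional errors add in quadrature:
  (-2·δu/u)² = (-2×0.0330)² = 0.00436;  (1·δd/d)² = (1×0.0600)² = 0.00360;  (-3·δp/p)² = (-3×0.0940)² = 0.0795;  (1·δq/q)² = (1×0.0920)² = 0.00846
δQ/Q = √(0.0959) = 0.310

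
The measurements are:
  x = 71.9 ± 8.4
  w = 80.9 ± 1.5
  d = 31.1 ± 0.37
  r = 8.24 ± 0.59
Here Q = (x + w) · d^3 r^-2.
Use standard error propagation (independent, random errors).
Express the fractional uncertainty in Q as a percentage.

Let u = x + w = 153. δu = √(δx² + δw²) = √(70.6 + 2.25) = 8.53, so δu/u = 0.0558.
Q is then a monomial in u, d, r:
δQ/Q = √((δu/u)² + (3·δd/d)² + (-2·δr/r)²) = √(0.00312 + 0.00127 + 0.0205) = 0.158

15.8%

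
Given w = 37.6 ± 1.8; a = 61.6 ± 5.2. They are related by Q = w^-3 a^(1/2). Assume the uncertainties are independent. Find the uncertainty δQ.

Since Q is a product/quotient, work with relative uncertainties:
  (-3·δw/w)² = (-3×0.0479)² = 0.0206;  (½·δa/a)² = (0.5×0.0844)² = 0.00178
δQ/Q = √(0.0224) = 0.150
Q = 0.000148, so δQ = 0.150 × 0.000148 = 2.21e-05.

2.21e-05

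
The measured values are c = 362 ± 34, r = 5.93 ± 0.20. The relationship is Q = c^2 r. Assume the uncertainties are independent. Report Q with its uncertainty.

Each factor contributes (exponent × relative error)² to (δQ/Q)²:
  (2·δc/c)² = (2×0.0939)² = 0.0353;  (1·δr/r)² = (1×0.0337)² = 0.00114
δQ/Q = √(0.0364) = 0.191
Q = 7.77e+05, so δQ = 0.191 × 7.77e+05 = 1.48e+05.

(7.77 ± 1.48) × 10^5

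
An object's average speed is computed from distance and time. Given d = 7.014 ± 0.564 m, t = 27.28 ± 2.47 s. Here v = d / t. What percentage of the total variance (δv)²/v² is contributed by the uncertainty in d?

(δv/v)² = (1·δd/d)² + (-1·δt/t)²
  d term: (1×0.0804)² = 0.00647
  t term: (-1×0.0905)² = 0.00820
Total = 0.0147. Share from d = 0.00647/0.0147 = 0.441.

44.1%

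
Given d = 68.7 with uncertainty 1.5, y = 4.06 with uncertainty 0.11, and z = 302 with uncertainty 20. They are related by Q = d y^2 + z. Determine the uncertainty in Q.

69.1

Let p = d·y^2 = 1130. δp/p = √((1·δd/d)² + (2·δy/y)²) = √(0.000477 + 0.00294) = 0.0584, so δp = 66.2.
Q = p + z: δQ = √(δp² + δz²) = √(4380 + 400) = 69.1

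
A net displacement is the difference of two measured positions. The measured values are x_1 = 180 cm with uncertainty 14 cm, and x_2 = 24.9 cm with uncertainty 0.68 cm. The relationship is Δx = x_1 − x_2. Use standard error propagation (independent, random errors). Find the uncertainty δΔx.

14.0 cm

Sums and differences: (δΔx)² = Σ (cᵢ δxᵢ)².
  (δx_1)² = 196;  (δx_2)² = 0.462
δΔx = √(196) = 14.0 cm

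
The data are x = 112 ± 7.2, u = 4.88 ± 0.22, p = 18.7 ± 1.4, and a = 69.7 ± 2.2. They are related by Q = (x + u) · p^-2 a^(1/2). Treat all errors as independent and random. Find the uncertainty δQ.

Let w = x + u = 117. δw = √(δx² + δu²) = √(51.8 + 0.0484) = 7.20, so δw/w = 0.0616.
Q is then a monomial in w, p, a:
δQ/Q = √((δw/w)² + (-2·δp/p)² + (½·δa/a)²) = √(0.00380 + 0.0224 + 0.000249) = 0.163
Q = 2.79, so δQ = 0.163 × 2.79 = 0.454.

0.454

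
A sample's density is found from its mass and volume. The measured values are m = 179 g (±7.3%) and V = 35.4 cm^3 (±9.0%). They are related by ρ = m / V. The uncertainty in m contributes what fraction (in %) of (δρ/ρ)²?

39.7%

(δρ/ρ)² = (1·δm/m)² + (-1·δV/V)²
  m term: (1×0.0730)² = 0.00533
  V term: (-1×0.0900)² = 0.00810
Total = 0.0134. Share from m = 0.00533/0.0134 = 0.397.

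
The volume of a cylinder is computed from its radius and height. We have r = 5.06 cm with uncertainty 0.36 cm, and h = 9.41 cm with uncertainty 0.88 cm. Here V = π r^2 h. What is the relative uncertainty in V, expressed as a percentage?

V is a product of powers, so relative uncertainties combine in quadrature:
  (2·δr/r)² = (2×0.0711)² = 0.0202;  (1·δh/h)² = (1×0.0935)² = 0.00875
δV/V = √(0.0290) = 0.170

17.0%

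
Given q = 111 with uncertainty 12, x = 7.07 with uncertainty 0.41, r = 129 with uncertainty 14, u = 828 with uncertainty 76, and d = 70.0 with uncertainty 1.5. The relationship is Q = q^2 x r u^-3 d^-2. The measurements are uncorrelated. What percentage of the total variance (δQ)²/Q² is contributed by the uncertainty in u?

54.3%

(δQ/Q)² = (2·δq/q)² + (1·δx/x)² + (1·δr/r)² + (-3·δu/u)² + (-2·δd/d)²
  q term: (2×0.108)² = 0.0467
  x term: (1×0.0580)² = 0.00336
  r term: (1×0.109)² = 0.0118
  u term: (-3×0.0918)² = 0.0758
  d term: (-2×0.0214)² = 0.00184
Total = 0.140. Share from u = 0.0758/0.140 = 0.543.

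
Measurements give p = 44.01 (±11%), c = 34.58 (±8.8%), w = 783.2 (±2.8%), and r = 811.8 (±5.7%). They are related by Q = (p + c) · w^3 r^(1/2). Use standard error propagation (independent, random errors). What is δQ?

1.23e+11

Let u = p + c = 78.59. δu = √(δp² + δc²) = √(23.4 + 9.26) = 5.72, so δu/u = 0.0728.
Q is then a monomial in u, w, r:
δQ/Q = √((δu/u)² + (3·δw/w)² + (½·δr/r)²) = √(0.00529 + 0.00706 + 0.000812) = 0.115
Q = 1.076e+12, so δQ = 0.115 × 1.076e+12 = 1.23e+11.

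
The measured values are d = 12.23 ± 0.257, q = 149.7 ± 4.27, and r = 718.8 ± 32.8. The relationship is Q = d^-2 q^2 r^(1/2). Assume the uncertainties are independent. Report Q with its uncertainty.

4017 ± 299

Products/powers → add relative errors in quadrature, weighted by exponent:
  (-2·δd/d)² = (-2×0.0210)² = 0.00177;  (2·δq/q)² = (2×0.0285)² = 0.00325;  (½·δr/r)² = (0.5×0.0456)² = 0.000521
δQ/Q = √(0.00554) = 0.0744
Q = 4017, so δQ = 0.0744 × 4017 = 299.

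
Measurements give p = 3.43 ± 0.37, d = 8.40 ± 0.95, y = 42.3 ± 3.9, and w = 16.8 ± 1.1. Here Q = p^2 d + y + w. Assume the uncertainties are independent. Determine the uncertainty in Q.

Let h = p^2·d = 98.8. δh/h = √((2·δp/p)² + (1·δd/d)²) = √(0.0465 + 0.0128) = 0.244, so δh = 24.1.
Q = h + y + w: δQ = √(δh² + δy² + δw²) = √(579 + 15.2 + 1.21) = 24.4

24.4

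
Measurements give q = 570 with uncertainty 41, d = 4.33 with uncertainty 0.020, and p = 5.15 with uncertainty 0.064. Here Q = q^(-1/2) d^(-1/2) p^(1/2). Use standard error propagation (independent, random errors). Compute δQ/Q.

Since Q is a product/quotient, work with relative uncertainties:
  (−½·δq/q)² = (-0.5×0.0719)² = 0.00129;  (−½·δd/d)² = (-0.5×0.00462)² = 5.33e-06;  (½·δp/p)² = (0.5×0.0124)² = 3.86e-05
δQ/Q = √(0.00134) = 0.0366

0.0366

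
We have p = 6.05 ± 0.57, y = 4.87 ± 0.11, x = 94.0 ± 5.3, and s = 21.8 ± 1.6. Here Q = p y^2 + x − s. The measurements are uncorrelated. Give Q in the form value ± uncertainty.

Let w = p·y^2 = 143. δw/w = √((1·δp/p)² + (2·δy/y)²) = √(0.00888 + 0.00204) = 0.104, so δw = 15.0.
Q = w + x − s: δQ = √(δw² + δx² + δs²) = √(225 + 28.1 + 2.56) = 16.0
Q = 216.

216 ± 16.0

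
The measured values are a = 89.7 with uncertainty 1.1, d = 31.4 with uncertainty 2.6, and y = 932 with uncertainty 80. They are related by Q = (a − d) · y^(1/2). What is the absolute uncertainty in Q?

115

Let u = a − d = 58.3. δu = √(δa² + δd²) = √(1.21 + 6.76) = 2.82, so δu/u = 0.0484.
Q is then a monomial in u, y:
δQ/Q = √((δu/u)² + (½·δy/y)²) = √(0.00234 + 0.00184) = 0.0647
Q = 1780, so δQ = 0.0647 × 1780 = 115.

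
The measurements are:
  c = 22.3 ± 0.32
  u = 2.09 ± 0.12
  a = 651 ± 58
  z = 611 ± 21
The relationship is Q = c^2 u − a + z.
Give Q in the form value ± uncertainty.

Let p = c^2·u = 1040. δp/p = √((2·δc/c)² + (1·δu/u)²) = √(0.000824 + 0.00330) = 0.0642, so δp = 66.7.
Q = p − a + z: δQ = √(δp² + δa² + δz²) = √(4450 + 3360 + 441) = 90.9
Q = 999.

999 ± 90.9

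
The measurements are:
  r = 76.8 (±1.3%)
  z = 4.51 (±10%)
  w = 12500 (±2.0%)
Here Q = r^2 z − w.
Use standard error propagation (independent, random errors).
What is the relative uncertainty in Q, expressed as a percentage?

19.6%

Let p = r^2·z = 26600. δp/p = √((2·δr/r)² + (1·δz/z)²) = √(0.000676 + 0.0100) = 0.103, so δp = 2750.
Q = p − w: δQ = √(δp² + δw²) = √(7.55e+06 + 62500) = 2760
Q = 14100, so δQ/Q = 2760/14100 = 0.196.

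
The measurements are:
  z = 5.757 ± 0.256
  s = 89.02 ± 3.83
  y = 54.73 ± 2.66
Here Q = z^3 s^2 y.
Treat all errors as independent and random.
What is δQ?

Q is a product of powers, so relative uncertainties combine in quadrature:
  (3·δz/z)² = (3×0.0445)² = 0.0178;  (2·δs/s)² = (2×0.0430)² = 0.00740;  (1·δy/y)² = (1×0.0486)² = 0.00236
δQ/Q = √(0.0276) = 0.166
Q = 8.275e+07, so δQ = 0.166 × 8.275e+07 = 1.37e+07.

1.37e+07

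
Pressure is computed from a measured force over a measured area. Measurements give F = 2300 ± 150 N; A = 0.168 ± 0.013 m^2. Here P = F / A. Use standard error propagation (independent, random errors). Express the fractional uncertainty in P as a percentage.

P is a product of powers, so relative uncertainties combine in quadrature:
  (1·δF/F)² = (1×0.0652)² = 0.00425;  (-1·δA/A)² = (-1×0.0774)² = 0.00599
δP/P = √(0.0102) = 0.101

10.1%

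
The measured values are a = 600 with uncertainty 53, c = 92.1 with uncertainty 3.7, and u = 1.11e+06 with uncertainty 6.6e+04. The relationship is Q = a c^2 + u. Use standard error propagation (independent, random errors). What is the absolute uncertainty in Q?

Let p = a·c^2 = 5.09e+06. δp/p = √((1·δa/a)² + (2·δc/c)²) = √(0.00780 + 0.00646) = 0.119, so δp = 6.08e+05.
Q = p + u: δQ = √(δp² + δu²) = √(3.69e+11 + 4.36e+09) = 6.11e+05

6.11e+05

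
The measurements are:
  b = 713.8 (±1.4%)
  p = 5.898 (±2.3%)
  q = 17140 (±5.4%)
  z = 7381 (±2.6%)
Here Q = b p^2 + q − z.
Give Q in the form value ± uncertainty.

34590 ± 1520

Let w = b·p^2 = 24830. δw/w = √((1·δb/b)² + (2·δp/p)²) = √(0.000196 + 0.00212) = 0.0481, so δw = 1190.
Q = w + q − z: δQ = √(δw² + δq² + δz²) = √(1.43e+06 + 8.57e+05 + 36800) = 1520
Q = 34590.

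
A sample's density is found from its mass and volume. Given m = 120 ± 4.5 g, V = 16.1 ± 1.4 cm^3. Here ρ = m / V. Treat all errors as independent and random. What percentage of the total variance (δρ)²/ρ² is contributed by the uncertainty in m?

15.7%

(δρ/ρ)² = (1·δm/m)² + (-1·δV/V)²
  m term: (1×0.0375)² = 0.00141
  V term: (-1×0.0870)² = 0.00756
Total = 0.00897. Share from m = 0.00141/0.00897 = 0.157.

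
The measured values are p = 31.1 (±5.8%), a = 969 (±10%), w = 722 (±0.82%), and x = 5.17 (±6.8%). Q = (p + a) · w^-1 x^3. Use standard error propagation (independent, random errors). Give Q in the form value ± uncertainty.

191 ± 43.3

Let u = p + a = 1000. δu = √(δp² + δa²) = √(3.25 + 9390) = 96.9, so δu/u = 0.0969.
Q is then a monomial in u, w, x:
δQ/Q = √((δu/u)² + (-1·δw/w)² + (3·δx/x)²) = √(0.00939 + 6.72e-05 + 0.0416) = 0.226
Q = 191, so δQ = 0.226 × 191 = 43.3.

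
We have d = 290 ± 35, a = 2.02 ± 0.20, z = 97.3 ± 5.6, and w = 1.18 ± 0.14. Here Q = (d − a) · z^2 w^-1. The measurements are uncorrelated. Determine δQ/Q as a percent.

Let u = d − a = 288. δu = √(δd² + δa²) = √(1220 + 0.0400) = 35.0, so δu/u = 0.122.
Q is then a monomial in u, z, w:
δQ/Q = √((δu/u)² + (2·δz/z)² + (-1·δw/w)²) = √(0.0148 + 0.0132 + 0.0141) = 0.205

20.5%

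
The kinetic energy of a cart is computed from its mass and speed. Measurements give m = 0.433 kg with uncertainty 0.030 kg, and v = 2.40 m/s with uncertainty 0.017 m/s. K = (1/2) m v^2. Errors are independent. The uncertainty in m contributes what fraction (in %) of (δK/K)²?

96.0%

(δK/K)² = (1·δm/m)² + (2·δv/v)²
  m term: (1×0.0693)² = 0.00480
  v term: (2×0.00708)² = 0.000201
Total = 0.00500. Share from m = 0.00480/0.00500 = 0.960.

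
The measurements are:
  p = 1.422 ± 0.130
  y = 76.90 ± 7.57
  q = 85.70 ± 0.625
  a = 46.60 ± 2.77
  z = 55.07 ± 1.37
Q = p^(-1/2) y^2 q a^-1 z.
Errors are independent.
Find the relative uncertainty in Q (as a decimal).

Q is a product of powers, so relative uncertainties combine in quadrature:
  (−½·δp/p)² = (-0.5×0.0914)² = 0.00209;  (2·δy/y)² = (2×0.0984)² = 0.0388;  (1·δq/q)² = (1×0.00729)² = 5.32e-05;  (-1·δa/a)² = (-1×0.0594)² = 0.00353;  (1·δz/z)² = (1×0.0249)² = 0.000619
δQ/Q = √(0.0451) = 0.212

0.212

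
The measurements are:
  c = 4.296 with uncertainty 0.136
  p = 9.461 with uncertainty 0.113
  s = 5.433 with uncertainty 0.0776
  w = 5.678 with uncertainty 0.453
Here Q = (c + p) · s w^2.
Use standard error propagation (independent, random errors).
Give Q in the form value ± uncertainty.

Let u = c + p = 13.76. δu = √(δc² + δp²) = √(0.0185 + 0.0128) = 0.177, so δu/u = 0.0129.
Q is then a monomial in u, s, w:
δQ/Q = √((δu/u)² + (1·δs/s)² + (2·δw/w)²) = √(0.000165 + 0.000204 + 0.0255) = 0.161
Q = 2410, so δQ = 0.161 × 2410 = 387.

2410 ± 387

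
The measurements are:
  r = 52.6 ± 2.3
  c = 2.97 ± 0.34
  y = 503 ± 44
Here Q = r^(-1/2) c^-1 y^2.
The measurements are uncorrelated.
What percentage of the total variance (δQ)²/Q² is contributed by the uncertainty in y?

(δQ/Q)² = (−½·δr/r)² + (-1·δc/c)² + (2·δy/y)²
  r term: (-0.5×0.0437)² = 0.000478
  c term: (-1×0.114)² = 0.0131
  y term: (2×0.0875)² = 0.0306
Total = 0.0442. Share from y = 0.0306/0.0442 = 0.693.

69.3%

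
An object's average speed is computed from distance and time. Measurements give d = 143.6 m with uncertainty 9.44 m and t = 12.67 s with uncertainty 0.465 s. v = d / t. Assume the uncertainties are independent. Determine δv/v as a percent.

7.53%

Products/powers → add relative errors in quadrature, weighted by exponent:
  (1·δd/d)² = (1×0.0657)² = 0.00432;  (-1·δt/t)² = (-1×0.0367)² = 0.00135
δv/v = √(0.00567) = 0.0753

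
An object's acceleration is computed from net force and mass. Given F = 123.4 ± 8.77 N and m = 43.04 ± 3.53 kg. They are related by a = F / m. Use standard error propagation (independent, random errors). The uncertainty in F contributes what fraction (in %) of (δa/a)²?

42.9%

(δa/a)² = (1·δF/F)² + (-1·δm/m)²
  F term: (1×0.0711)² = 0.00505
  m term: (-1×0.0820)² = 0.00673
Total = 0.0118. Share from F = 0.00505/0.0118 = 0.429.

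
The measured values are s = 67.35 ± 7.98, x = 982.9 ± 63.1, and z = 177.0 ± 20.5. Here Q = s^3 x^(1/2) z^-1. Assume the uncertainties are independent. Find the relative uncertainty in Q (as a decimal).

Q is a product of powers, so relative uncertainties combine in quadrature:
  (3·δs/s)² = (3×0.118)² = 0.126;  (½·δx/x)² = (0.5×0.0642)² = 0.00103;  (-1·δz/z)² = (-1×0.116)² = 0.0134
δQ/Q = √(0.141) = 0.375

0.375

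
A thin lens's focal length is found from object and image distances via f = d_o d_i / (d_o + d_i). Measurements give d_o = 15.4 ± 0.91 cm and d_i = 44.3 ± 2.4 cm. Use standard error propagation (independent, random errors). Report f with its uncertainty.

11.4 ± 0.526 cm

∂f/∂d_o = (d_i/(d_o+d_i))² = 0.551;  ∂f/∂d_i = (d_o/(d_o+d_i))² = 0.0665
δf = √((∂f/∂d_o · δd_o)² + (∂f/∂d_i · δd_i)²) = √(0.251 + 0.0255) = 0.526 cm
f = 11.4 cm.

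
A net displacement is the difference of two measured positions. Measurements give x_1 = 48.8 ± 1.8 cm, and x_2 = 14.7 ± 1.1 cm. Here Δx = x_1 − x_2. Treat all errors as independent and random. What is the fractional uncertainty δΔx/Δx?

Δx is a linear combination, so absolute uncertainties add in quadrature:
  (δx_1)² = 3.24;  (δx_2)² = 1.21
δΔx = √(4.45) = 2.11 cm
Δx = 34.1 cm, so δΔx/Δx = 2.11/34.1 = 0.0619.

0.0619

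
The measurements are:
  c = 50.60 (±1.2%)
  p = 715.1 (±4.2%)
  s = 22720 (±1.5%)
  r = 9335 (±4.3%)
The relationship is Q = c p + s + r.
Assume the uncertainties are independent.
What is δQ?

1670

Let w = c·p = 36180. δw/w = √((1·δc/c)² + (1·δp/p)²) = √(0.000144 + 0.00176) = 0.0437, so δw = 1580.
Q = w + s + r: δQ = √(δw² + δs² + δr²) = √(2.5e+06 + 1.16e+05 + 1.61e+05) = 1670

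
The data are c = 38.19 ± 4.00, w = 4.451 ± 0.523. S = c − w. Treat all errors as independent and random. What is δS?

Sums and differences: (δS)² = Σ (cᵢ δxᵢ)².
  (δc)² = 16.0;  (δw)² = 0.274
δS = √(16.3) = 4.03

4.03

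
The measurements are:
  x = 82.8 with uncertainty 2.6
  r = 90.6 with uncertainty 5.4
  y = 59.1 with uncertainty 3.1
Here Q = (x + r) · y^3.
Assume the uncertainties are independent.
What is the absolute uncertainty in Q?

Let u = x + r = 173. δu = √(δx² + δr²) = √(6.76 + 29.2) = 5.99, so δu/u = 0.0346.
Q is then a monomial in u, y:
δQ/Q = √((δu/u)² + (3·δy/y)²) = √(0.00119 + 0.0248) = 0.161
Q = 3.58e+07, so δQ = 0.161 × 3.58e+07 = 5.77e+06.

5.77e+06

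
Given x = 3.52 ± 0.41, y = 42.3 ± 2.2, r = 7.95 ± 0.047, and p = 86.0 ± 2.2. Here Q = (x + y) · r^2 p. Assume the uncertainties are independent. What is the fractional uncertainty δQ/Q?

0.0564

Let u = x + y = 45.8. δu = √(δx² + δy²) = √(0.168 + 4.84) = 2.24, so δu/u = 0.0488.
Q is then a monomial in u, r, p:
δQ/Q = √((δu/u)² + (2·δr/r)² + (1·δp/p)²) = √(0.00239 + 0.000140 + 0.000654) = 0.0564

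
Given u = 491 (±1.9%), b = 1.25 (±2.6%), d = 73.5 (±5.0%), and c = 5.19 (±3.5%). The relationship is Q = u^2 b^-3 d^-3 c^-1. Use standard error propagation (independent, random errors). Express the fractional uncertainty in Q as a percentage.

Relative error in a monomial: (δQ/Q)² = Σ (nᵢ · δxᵢ/xᵢ)².
  (2·δu/u)² = (2×0.0190)² = 0.00144;  (-3·δb/b)² = (-3×0.0260)² = 0.00608;  (-3·δd/d)² = (-3×0.0500)² = 0.0225;  (-1·δc/c)² = (-1×0.0350)² = 0.00123
δQ/Q = √(0.0313) = 0.177

17.7%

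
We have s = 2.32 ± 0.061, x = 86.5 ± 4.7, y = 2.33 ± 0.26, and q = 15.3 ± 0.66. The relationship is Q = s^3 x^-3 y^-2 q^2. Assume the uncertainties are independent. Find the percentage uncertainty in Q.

30.0%

Since Q is a product/quotient, work with relative uncertainties:
  (3·δs/s)² = (3×0.0263)² = 0.00622;  (-3·δx/x)² = (-3×0.0543)² = 0.0266;  (-2·δy/y)² = (-2×0.112)² = 0.0498;  (2·δq/q)² = (2×0.0431)² = 0.00744
δQ/Q = √(0.0900) = 0.300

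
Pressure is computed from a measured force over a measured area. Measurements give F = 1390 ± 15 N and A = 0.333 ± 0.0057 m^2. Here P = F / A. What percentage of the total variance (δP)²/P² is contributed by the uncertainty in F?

28.4%

(δP/P)² = (1·δF/F)² + (-1·δA/A)²
  F term: (1×0.0108)² = 0.000116
  A term: (-1×0.0171)² = 0.000293
Total = 0.000409. Share from F = 0.000116/0.000409 = 0.284.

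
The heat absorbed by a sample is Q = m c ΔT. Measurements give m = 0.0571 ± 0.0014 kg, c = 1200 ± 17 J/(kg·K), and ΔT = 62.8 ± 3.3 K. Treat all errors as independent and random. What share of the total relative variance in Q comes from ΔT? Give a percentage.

(δQ/Q)² = (1·δm/m)² + (1·δc/c)² + (1·δΔT/ΔT)²
  m term: (1×0.0245)² = 0.000601
  c term: (1×0.0142)² = 0.000201
  ΔT term: (1×0.0525)² = 0.00276
Total = 0.00356. Share from ΔT = 0.00276/0.00356 = 0.775.

77.5%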